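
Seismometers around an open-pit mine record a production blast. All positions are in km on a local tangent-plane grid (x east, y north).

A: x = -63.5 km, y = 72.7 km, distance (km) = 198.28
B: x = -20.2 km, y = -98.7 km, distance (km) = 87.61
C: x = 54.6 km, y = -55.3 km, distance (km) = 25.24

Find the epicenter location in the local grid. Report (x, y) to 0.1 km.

(65.0, -78.3)

Circle about each station: (x + 63.5)² + (y − 72.7)² = 198.28²; (x + 20.2)² + (y + 98.7)² = 87.61²; (x − 54.6)² + (y + 55.3)² = 25.24².
Subtracting pairs of circle equations eliminates x²+y² and gives linear equations (the radical axes):
86.6 x − 342.8 y = 32471.64
236.2 x − 256.0 y = 35399.61
Solving the 2×2 system: x ≈ 65.0, y ≈ -78.3 km.
Check against A (with the unrounded x, y): √((x + 63.5)²+(y − 72.7)²) = 198.28 ≈ 198.28 km. ✓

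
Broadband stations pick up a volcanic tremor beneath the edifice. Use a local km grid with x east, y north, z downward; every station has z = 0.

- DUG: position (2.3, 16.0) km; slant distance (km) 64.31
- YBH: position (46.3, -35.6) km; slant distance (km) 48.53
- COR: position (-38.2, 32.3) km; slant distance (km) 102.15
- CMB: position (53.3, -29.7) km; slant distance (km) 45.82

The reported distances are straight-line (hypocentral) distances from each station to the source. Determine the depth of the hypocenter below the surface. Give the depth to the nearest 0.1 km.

Each station gives a sphere (x−x_i)² + (y−y_i)² + z² = d_i² (stations at z=0).
Subtracting the DUG sphere from YBH and COR: z² cancels, leaving linear equations in x and y:
88.0 x − 103.2 y = 4930.38
-81.0 x + 32.6 y = -4057.61
Solving: x ≈ 46.994, y ≈ -7.703 km (keep extra digits for the depth step; rounded: 47.0, -7.7).
Then from the DUG sphere: z² = 64.31² − (x − 2.3)² − (y − 16.0)² with x = 46.994, y = -7.703, so z ≈ 39.704 ≈ 39.7 km.

39.7 km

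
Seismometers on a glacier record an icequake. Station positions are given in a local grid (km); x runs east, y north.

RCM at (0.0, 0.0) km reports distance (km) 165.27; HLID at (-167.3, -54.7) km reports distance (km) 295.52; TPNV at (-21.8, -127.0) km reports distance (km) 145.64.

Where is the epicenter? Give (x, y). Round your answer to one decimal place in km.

x ≈ 122.9 km, y ≈ -110.5 km

Circle about each station: x² + y² = 165.27²; (x + 167.3)² + (y + 54.7)² = 295.52²; (x + 21.8)² + (y + 127.0)² = 145.64².
Subtracting the RCM equation from the HLID and TPNV equations removes the quadratic terms:
-334.6 x − 109.4 y = -29036.52
-43.6 x − 254.0 y = 22707.40
Solving the 2×2 system: x ≈ 122.9, y ≈ -110.5 km.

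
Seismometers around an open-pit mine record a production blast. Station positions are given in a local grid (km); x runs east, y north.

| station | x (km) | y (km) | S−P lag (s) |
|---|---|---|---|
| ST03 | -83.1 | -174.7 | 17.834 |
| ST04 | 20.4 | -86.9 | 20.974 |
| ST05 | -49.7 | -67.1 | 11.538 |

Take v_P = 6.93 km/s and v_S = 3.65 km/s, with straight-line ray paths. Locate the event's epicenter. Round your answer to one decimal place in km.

(-136.6, -48.0)

Distance from S−P lag: d = Δt · v_P v_S / (v_P − v_S) = Δt · (6.93·3.65)/(6.93−3.65) ≈ 7.7117·Δt.
So d_ST03 = 137.53, d_ST04 = 161.75, d_ST05 = 88.98 km.
Circle about each station: (x + 83.1)² + (y + 174.7)² = 137.53²; (x − 20.4)² + (y + 86.9)² = 161.75²; (x + 49.7)² + (y + 67.1)² = 88.98².
Subtracting the ST03 equation from the ST04 and ST05 equations removes the quadratic terms:
207.0 x + 175.6 y = -36706.49
66.8 x + 215.2 y = -19456.14
Solving the 2×2 system: x ≈ -136.6, y ≈ -48.0 km.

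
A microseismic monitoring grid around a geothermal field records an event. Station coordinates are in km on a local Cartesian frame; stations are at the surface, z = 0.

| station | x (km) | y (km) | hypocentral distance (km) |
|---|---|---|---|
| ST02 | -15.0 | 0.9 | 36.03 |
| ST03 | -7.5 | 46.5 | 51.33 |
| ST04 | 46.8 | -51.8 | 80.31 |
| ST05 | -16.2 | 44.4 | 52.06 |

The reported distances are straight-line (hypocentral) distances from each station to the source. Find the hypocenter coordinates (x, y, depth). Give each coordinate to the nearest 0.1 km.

(1.8, 6.9, 31.3)

Each station gives a sphere (x−x_i)² + (y−y_i)² + z² = d_i² (stations at z=0).
Subtracting the ST02 sphere from ST03 and ST04: z² cancels, leaving linear equations in x and y:
15.0 x + 91.2 y = 656.08
123.6 x − 105.4 y = -503.87
Solving: x ≈ 1.805, y ≈ 6.897 km (keep extra digits for the depth step; rounded: 1.8, 6.9).
Then from the ST02 sphere: z² = 36.03² − (x + 15.0)² − (y − 0.9)² with x = 1.805, y = 6.897, so z ≈ 31.302 ≈ 31.3 km.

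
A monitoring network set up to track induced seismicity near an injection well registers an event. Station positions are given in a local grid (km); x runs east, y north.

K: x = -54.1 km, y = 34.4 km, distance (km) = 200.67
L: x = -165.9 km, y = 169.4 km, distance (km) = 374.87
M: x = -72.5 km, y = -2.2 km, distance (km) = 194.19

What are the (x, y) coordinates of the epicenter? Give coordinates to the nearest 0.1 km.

95.9 km east, -98.9 km north

Circle about each station: (x + 54.1)² + (y − 34.4)² = 200.67²; (x + 165.9)² + (y − 169.4)² = 374.87²; (x + 72.5)² + (y + 2.2)² = 194.19².
Subtracting the K equation from the L and M equations removes the quadratic terms:
-223.6 x + 270.0 y = -48150.07
-36.8 x − 73.2 y = 3709.61
Solving the 2×2 system: x ≈ 95.9, y ≈ -98.9 km.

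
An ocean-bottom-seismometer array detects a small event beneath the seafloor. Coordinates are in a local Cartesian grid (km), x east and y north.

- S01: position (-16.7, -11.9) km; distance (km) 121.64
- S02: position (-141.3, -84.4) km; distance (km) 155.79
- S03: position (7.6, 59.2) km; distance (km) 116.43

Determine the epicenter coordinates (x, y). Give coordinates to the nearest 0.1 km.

x ≈ -108.5 km, y ≈ 67.9 km

Circle about each station: (x + 16.7)² + (y + 11.9)² = 121.64²; (x + 141.3)² + (y + 84.4)² = 155.79²; (x − 7.6)² + (y − 59.2)² = 116.43².
Subtracting pairs of circle equations eliminates x²+y² and gives linear equations (the radical axes):
-249.2 x − 145.0 y = 17194.32
48.6 x + 142.2 y = 4382.24
Solving the 2×2 system: x ≈ -108.5, y ≈ 67.9 km.
Check against S01 (with the unrounded x, y): √((x + 16.7)²+(y + 11.9)²) = 121.64 ≈ 121.64 km. ✓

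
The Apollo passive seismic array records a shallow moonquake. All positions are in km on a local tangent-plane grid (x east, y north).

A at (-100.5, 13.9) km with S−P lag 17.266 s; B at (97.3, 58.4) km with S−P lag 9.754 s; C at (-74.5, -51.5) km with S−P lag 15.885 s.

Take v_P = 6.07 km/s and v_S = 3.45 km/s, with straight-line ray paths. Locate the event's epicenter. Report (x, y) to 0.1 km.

37.4 km east, 8.5 km north

Distance from S−P lag: d = Δt · v_P v_S / (v_P − v_S) = Δt · (6.07·3.45)/(6.07−3.45) ≈ 7.9929·Δt.
So d_A = 138.01, d_B = 77.96, d_C = 126.97 km.
Circle about each station: (x + 100.5)² + (y − 13.9)² = 138.01²; (x − 97.3)² + (y − 58.4)² = 77.96²; (x + 74.5)² + (y + 51.5)² = 126.97².
Subtracting pairs of circle equations eliminates x²+y² and gives linear equations (the radical axes):
395.6 x + 89.0 y = 15553.39
52.0 x − 130.8 y = 834.42
Solving the 2×2 system: x ≈ 37.4, y ≈ 8.5 km.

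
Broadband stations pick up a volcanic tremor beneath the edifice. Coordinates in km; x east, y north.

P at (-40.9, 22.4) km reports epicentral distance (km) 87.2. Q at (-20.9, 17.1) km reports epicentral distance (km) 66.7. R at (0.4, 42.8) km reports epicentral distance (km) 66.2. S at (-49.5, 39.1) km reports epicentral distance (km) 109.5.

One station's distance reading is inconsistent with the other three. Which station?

Solve using three stations at a time. Using P, Q, R (subtract circle equations pairwise → linear system) gives (x, y) ≈ (40.0, -10.4).
Distances from that point to each station vs reported:
  P: calculated 87.3 vs reported 87.2 → residual 0.1 km
  Q: calculated 66.8 vs reported 66.7 → residual 0.1 km
  R: calculated 66.3 vs reported 66.2 → residual 0.1 km
  S: calculated 102.3 vs reported 109.5 → residual 7.2 km
P, Q, R are mutually consistent (residuals ≈ 0); S is off by 7.2 km.

S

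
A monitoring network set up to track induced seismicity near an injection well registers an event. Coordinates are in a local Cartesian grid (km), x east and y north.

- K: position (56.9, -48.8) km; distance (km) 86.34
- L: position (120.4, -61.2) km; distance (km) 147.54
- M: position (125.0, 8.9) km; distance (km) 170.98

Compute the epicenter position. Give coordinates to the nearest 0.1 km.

x ≈ -26.9 km, y ≈ -69.6 km

Circle about each station: (x − 56.9)² + (y + 48.8)² = 86.34²; (x − 120.4)² + (y + 61.2)² = 147.54²; (x − 125.0)² + (y − 8.9)² = 170.98².
Subtracting the K equation from the L and M equations removes the quadratic terms:
127.0 x − 24.8 y = -1690.91
136.2 x + 115.4 y = -11694.40
Solving the 2×2 system: x ≈ -26.9, y ≈ -69.6 km.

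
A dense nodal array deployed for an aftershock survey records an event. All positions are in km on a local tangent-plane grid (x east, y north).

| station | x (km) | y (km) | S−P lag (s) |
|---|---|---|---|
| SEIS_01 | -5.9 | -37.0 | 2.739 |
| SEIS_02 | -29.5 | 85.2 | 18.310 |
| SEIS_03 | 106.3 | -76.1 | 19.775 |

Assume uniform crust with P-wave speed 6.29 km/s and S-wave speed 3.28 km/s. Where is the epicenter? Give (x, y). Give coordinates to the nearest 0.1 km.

-24.4 km east, -40.2 km north

Distance from S−P lag: d = Δt · v_P v_S / (v_P − v_S) = Δt · (6.29·3.28)/(6.29−3.28) ≈ 6.8542·Δt.
So d_SEIS_01 = 18.77, d_SEIS_02 = 125.50, d_SEIS_03 = 135.54 km.
Circle about each station: (x + 5.9)² + (y + 37.0)² = 18.77²; (x + 29.5)² + (y − 85.2)² = 125.50²; (x − 106.3)² + (y + 76.1)² = 135.54².
Subtracting pairs of circle equations eliminates x²+y² and gives linear equations (the radical axes):
-47.2 x + 244.4 y = -8672.46
224.4 x − 78.2 y = -2331.69
Solving the 2×2 system: x ≈ -24.4, y ≈ -40.2 km.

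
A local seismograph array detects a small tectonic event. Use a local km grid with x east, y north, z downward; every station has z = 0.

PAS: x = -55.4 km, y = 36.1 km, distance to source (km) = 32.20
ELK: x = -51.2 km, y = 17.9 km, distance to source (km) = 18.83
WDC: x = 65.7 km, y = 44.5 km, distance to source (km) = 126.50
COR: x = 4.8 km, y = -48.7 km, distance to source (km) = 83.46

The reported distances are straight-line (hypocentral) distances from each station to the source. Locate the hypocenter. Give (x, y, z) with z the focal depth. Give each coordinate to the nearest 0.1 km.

(-54.4, 8.0, 15.7)

Each station gives a sphere (x−x_i)² + (y−y_i)² + z² = d_i² (stations at z=0).
Subtracting the PAS sphere from ELK and WDC: z² cancels, leaving linear equations in x and y:
8.4 x − 36.4 y = -748.25
242.2 x + 16.8 y = -13041.04
Solving: x ≈ -54.399, y ≈ 8.003 km (keep extra digits for the depth step; rounded: -54.4, 8.0).
Then from the PAS sphere: z² = 32.20² − (x + 55.4)² − (y − 36.1)² with x = -54.399, y = 8.003, so z ≈ 15.697 ≈ 15.7 km.
Check against COR (with the unrounded solution): distance 83.46 ≈ 83.46 km. ✓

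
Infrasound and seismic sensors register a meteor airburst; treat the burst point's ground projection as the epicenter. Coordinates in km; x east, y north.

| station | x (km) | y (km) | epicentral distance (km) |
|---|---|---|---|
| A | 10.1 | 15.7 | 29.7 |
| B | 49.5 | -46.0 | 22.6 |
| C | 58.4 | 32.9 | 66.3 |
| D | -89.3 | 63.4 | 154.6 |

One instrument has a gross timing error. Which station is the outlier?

A

Solve using three stations at a time. Using B, C, D (subtract circle equations pairwise → linear system) gives (x, y) ≈ (34.7, -29.0).
Distances from that point to each station vs reported:
  A: calculated 51.0 vs reported 29.7 → residual 21.3 km
  B: calculated 22.6 vs reported 22.6 → residual 0.0 km
  C: calculated 66.3 vs reported 66.3 → residual 0.0 km
  D: calculated 154.6 vs reported 154.6 → residual 0.0 km
B, C, D are mutually consistent (residuals ≈ 0); A is off by 21.3 km.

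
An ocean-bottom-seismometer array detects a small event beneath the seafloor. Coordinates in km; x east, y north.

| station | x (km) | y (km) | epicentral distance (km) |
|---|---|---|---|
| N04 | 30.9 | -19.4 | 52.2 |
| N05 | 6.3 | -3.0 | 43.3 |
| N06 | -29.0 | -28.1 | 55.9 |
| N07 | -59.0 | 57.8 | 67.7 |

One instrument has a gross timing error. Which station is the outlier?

N05

Solve using three stations at a time. Using N04, N06, N07 (subtract circle equations pairwise → linear system) gives (x, y) ≈ (-2.2, 21.0).
Distances from that point to each station vs reported:
  N04: calculated 52.2 vs reported 52.2 → residual 0.0 km
  N05: calculated 25.4 vs reported 43.3 → residual 17.9 km
  N06: calculated 55.9 vs reported 55.9 → residual 0.0 km
  N07: calculated 67.7 vs reported 67.7 → residual 0.0 km
N04, N06, N07 are mutually consistent (residuals ≈ 0); N05 is off by 17.9 km.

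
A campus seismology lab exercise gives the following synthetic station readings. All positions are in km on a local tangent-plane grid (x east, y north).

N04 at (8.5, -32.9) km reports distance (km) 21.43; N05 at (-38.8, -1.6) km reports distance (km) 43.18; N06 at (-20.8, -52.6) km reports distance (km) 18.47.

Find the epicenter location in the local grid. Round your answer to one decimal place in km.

Circle about each station: (x − 8.5)² + (y + 32.9)² = 21.43²; (x + 38.8)² + (y + 1.6)² = 43.18²; (x + 20.8)² + (y + 52.6)² = 18.47².
Subtracting pairs of circle equations eliminates x²+y² and gives linear equations (the radical axes):
-94.6 x + 62.6 y = -1051.93
-58.6 x − 39.4 y = 2162.84
Solving the 2×2 system: x ≈ -12.7, y ≈ -36.0 km.
Check against N04 (with the unrounded x, y): √((x − 8.5)²+(y + 32.9)²) = 21.43 ≈ 21.43 km. ✓

-12.7 km east, -36.0 km north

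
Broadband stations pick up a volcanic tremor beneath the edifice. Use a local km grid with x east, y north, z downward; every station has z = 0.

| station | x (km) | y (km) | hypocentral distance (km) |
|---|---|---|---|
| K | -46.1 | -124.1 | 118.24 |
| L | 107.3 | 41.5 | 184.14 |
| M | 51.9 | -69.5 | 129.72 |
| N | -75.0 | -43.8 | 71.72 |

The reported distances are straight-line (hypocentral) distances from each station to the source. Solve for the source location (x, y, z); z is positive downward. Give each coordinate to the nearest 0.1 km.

(-51.3, -25.6, 65.2)

Each station gives a sphere (x−x_i)² + (y−y_i)² + z² = d_i² (stations at z=0).
Subtracting the K sphere from L and M: z² cancels, leaving linear equations in x and y:
306.8 x + 331.2 y = -24217.32
196.0 x + 109.2 y = -12848.74
Solving: x ≈ -51.284, y ≈ -25.614 km (keep extra digits for the depth step; rounded: -51.3, -25.6).
Then from the K sphere: z² = 118.24² − (x + 46.1)² − (y + 124.1)² with x = -51.284, y = -25.614, so z ≈ 65.225 ≈ 65.2 km.
Check against N (with the unrounded solution): distance 71.75 ≈ 71.72 km. ✓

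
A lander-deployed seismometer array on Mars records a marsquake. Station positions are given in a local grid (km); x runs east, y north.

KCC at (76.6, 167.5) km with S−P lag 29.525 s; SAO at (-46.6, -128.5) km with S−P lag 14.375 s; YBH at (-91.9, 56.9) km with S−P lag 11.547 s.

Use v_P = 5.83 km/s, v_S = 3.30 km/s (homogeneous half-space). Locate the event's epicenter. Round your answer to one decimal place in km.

-48.1 km east, -19.2 km north

Distance from S−P lag: d = Δt · v_P v_S / (v_P − v_S) = Δt · (5.83·3.30)/(5.83−3.30) ≈ 7.6043·Δt.
So d_KCC = 224.52, d_SAO = 109.31, d_YBH = 87.81 km.
Circle about each station: (x − 76.6)² + (y − 167.5)² = 224.52²; (x + 46.6)² + (y + 128.5)² = 109.31²; (x + 91.9)² + (y − 56.9)² = 87.81².
Subtracting the KCC equation from the SAO and YBH equations removes the quadratic terms:
-246.4 x − 592.0 y = 23220.55
-337.0 x − 221.2 y = 20458.04
Solving the 2×2 system: x ≈ -48.1, y ≈ -19.2 km.
Check against KCC (with the unrounded x, y): √((x − 76.6)²+(y − 167.5)²) = 224.52 ≈ 224.52 km. ✓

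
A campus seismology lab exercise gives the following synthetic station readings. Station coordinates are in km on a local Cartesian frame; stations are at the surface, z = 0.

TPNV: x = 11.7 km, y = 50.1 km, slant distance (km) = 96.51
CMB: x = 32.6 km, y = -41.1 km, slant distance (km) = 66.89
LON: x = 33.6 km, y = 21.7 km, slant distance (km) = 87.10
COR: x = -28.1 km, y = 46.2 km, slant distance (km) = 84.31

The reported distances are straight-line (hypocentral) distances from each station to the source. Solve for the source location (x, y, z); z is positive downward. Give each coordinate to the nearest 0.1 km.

x ≈ -27.9 km, y ≈ -33.5 km, depth ≈ 27.5 km

Each station gives a sphere (x−x_i)² + (y−y_i)² + z² = d_i² (stations at z=0).
Subtracting the TPNV sphere from CMB and LON: z² cancels, leaving linear equations in x and y:
41.8 x − 182.4 y = 4944.98
43.8 x − 56.8 y = 680.72
Solving: x ≈ -27.910, y ≈ -33.507 km (keep extra digits for the depth step; rounded: -27.9, -33.5).
Then from the TPNV sphere: z² = 96.51² − (x − 11.7)² − (y − 50.1)² with x = -27.910, y = -33.507, so z ≈ 27.479 ≈ 27.5 km.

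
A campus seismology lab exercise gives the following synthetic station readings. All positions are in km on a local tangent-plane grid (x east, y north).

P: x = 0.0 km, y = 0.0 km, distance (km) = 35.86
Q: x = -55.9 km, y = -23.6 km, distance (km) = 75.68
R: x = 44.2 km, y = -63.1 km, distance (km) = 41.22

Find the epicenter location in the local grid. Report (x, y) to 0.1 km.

Circle about each station: x² + y² = 35.86²; (x + 55.9)² + (y + 23.6)² = 75.68²; (x − 44.2)² + (y + 63.1)² = 41.22².
Subtracting pairs of circle equations eliminates x²+y² and gives linear equations (the radical axes):
-111.8 x − 47.2 y = -759.75
88.4 x − 126.2 y = 5522.10
Solving the 2×2 system: x ≈ 19.5, y ≈ -30.1 km.

(19.5, -30.1)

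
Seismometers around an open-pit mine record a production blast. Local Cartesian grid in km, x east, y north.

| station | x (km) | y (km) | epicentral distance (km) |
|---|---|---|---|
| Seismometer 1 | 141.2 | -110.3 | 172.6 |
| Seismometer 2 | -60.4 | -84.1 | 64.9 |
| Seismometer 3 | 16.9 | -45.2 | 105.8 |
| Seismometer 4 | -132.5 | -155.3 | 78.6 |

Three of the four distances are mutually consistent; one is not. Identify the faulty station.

Solve using three stations at a time. Using Seismometer 1, Seismometer 2, Seismometer 3 (subtract circle equations pairwise → linear system) gives (x, y) ≈ (-28.7, -140.6).
Distances from that point to each station vs reported:
  Seismometer 1: calculated 172.6 vs reported 172.6 → residual 0.0 km
  Seismometer 2: calculated 64.8 vs reported 64.9 → residual 0.1 km
  Seismometer 3: calculated 105.7 vs reported 105.8 → residual 0.1 km
  Seismometer 4: calculated 104.9 vs reported 78.6 → residual 26.3 km
Seismometer 1, Seismometer 2, Seismometer 3 are mutually consistent (residuals ≈ 0); Seismometer 4 is off by 26.3 km.

Seismometer 4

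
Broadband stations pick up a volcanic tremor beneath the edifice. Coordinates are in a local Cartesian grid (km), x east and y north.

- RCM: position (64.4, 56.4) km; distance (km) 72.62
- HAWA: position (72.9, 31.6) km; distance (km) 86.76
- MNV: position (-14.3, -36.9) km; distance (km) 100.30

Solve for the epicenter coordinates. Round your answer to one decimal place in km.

(-7.9, 63.2)

Circle about each station: (x − 64.4)² + (y − 56.4)² = 72.62²; (x − 72.9)² + (y − 31.6)² = 86.76²; (x + 14.3)² + (y + 36.9)² = 100.30².
Subtracting the RCM equation from the HAWA and MNV equations removes the quadratic terms:
17.0 x − 49.6 y = -3268.98
-157.4 x − 186.6 y = -10548.65
Solving the 2×2 system: x ≈ -7.9, y ≈ 63.2 km.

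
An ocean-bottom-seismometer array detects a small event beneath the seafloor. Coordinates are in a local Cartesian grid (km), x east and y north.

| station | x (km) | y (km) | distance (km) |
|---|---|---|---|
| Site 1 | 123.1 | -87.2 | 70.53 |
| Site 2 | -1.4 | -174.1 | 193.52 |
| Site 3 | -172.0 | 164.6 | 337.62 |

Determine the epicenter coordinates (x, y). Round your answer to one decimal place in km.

Circle about each station: (x − 123.1)² + (y + 87.2)² = 70.53²; (x + 1.4)² + (y + 174.1)² = 193.52²; (x + 172.0)² + (y − 164.6)² = 337.62².
Subtracting the Site 1 equation from the Site 2 and Site 3 equations removes the quadratic terms:
-249.0 x − 173.8 y = -24920.19
-590.2 x + 503.6 y = -75093.07
Solving the 2×2 system: x ≈ 112.3, y ≈ -17.5 km.
Check against Site 1 (with the unrounded x, y): √((x − 123.1)²+(y + 87.2)²) = 70.53 ≈ 70.53 km. ✓

(112.3, -17.5)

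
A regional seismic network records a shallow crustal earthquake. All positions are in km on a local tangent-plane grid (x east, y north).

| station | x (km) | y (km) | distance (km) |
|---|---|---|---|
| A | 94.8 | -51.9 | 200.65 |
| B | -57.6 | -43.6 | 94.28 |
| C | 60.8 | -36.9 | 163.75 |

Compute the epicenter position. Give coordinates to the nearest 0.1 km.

Circle about each station: (x − 94.8)² + (y + 51.9)² = 200.65²; (x + 57.6)² + (y + 43.6)² = 94.28²; (x − 60.8)² + (y + 36.9)² = 163.75².
Subtracting the A equation from the B and C equations removes the quadratic terms:
-304.8 x + 16.6 y = 24909.77
-68.0 x + 30.0 y = 6823.96
Solving the 2×2 system: x ≈ -79.1, y ≈ 48.2 km.

-79.1 km east, 48.2 km north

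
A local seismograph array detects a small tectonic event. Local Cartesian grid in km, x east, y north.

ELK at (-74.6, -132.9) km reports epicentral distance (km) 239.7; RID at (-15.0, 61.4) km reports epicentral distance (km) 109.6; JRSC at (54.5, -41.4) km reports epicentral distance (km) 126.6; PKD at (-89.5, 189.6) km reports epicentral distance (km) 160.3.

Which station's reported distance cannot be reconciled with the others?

Solve using three stations at a time. Using ELK, JRSC, PKD (subtract circle equations pairwise → linear system) gives (x, y) ≈ (30.0, 82.8).
Distances from that point to each station vs reported:
  ELK: calculated 239.7 vs reported 239.7 → residual 0.0 km
  RID: calculated 49.8 vs reported 109.6 → residual 59.8 km
  JRSC: calculated 126.6 vs reported 126.6 → residual 0.0 km
  PKD: calculated 160.3 vs reported 160.3 → residual 0.0 km
ELK, JRSC, PKD are mutually consistent (residuals ≈ 0); RID is off by 59.8 km.

RID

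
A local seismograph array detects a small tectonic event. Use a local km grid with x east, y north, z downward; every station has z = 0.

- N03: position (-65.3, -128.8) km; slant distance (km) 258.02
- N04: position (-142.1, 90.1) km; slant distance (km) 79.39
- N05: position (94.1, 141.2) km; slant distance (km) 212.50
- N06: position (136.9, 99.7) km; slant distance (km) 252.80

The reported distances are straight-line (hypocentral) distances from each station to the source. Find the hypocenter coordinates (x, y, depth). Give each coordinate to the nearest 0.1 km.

(-106.6, 117.3, 65.6)

Each station gives a sphere (x−x_i)² + (y−y_i)² + z² = d_i² (stations at z=0).
Subtracting the N03 sphere from N04 and N05: z² cancels, leaving linear equations in x and y:
-153.6 x + 437.8 y = 67728.44
318.8 x + 540.0 y = 29356.79
Solving: x ≈ -106.604, y ≈ 117.300 km (keep extra digits for the depth step; rounded: -106.6, 117.3).
Then from the N03 sphere: z² = 258.02² − (x + 65.3)² − (y + 128.8)² with x = -106.604, y = 117.300, so z ≈ 65.598 ≈ 65.6 km.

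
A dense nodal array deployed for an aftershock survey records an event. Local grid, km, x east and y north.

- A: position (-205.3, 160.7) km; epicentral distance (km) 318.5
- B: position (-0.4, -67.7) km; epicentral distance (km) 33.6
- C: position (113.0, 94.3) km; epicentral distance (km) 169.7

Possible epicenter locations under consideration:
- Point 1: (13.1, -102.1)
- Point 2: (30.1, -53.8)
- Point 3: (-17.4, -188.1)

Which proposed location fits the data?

For each candidate, compare |candidate − station| to the reported distance:
Point 1: residuals A 23.2, B 3.4, C 50.6 → max 50.6 km
Point 2: residuals A 0.0, B 0.1, C 0.0 → max 0.1 km
Point 3: residuals A 77.7, B 88.0, C 141.4 → max 141.4 km
Only Point 2 has all residuals ≈ 0.

Point 2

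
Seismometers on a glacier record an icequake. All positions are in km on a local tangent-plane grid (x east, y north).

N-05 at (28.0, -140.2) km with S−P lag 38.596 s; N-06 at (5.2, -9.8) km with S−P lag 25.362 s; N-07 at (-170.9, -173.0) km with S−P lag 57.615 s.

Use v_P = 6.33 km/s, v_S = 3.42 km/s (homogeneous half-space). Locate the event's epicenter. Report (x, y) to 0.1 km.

Distance from S−P lag: d = Δt · v_P v_S / (v_P − v_S) = Δt · (6.33·3.42)/(6.33−3.42) ≈ 7.4394·Δt.
So d_N-05 = 287.13, d_N-06 = 188.68, d_N-07 = 428.62 km.
Circle about each station: (x − 28.0)² + (y + 140.2)² = 287.13²; (x − 5.2)² + (y + 9.8)² = 188.68²; (x + 170.9)² + (y + 173.0)² = 428.62².
Subtracting the N-05 equation from the N-06 and N-07 equations removes the quadratic terms:
-45.6 x + 260.8 y = 26526.53
-397.8 x − 65.6 y = -62575.70
Solving the 2×2 system: x ≈ 136.6, y ≈ 125.6 km.

(136.6, 125.6)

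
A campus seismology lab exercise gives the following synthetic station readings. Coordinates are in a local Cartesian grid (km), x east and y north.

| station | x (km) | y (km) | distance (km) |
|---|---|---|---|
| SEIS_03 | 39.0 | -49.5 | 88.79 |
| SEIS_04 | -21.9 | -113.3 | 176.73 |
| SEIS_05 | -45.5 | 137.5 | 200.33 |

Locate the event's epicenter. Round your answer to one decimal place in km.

(107.0, 7.6)

Circle about each station: (x − 39.0)² + (y + 49.5)² = 88.79²; (x + 21.9)² + (y + 113.3)² = 176.73²; (x + 45.5)² + (y − 137.5)² = 200.33².
Subtracting pairs of circle equations eliminates x²+y² and gives linear equations (the radical axes):
-121.8 x − 127.6 y = -14004.58
-169.0 x + 374.0 y = -15243.19
Solving the 2×2 system: x ≈ 107.0, y ≈ 7.6 km.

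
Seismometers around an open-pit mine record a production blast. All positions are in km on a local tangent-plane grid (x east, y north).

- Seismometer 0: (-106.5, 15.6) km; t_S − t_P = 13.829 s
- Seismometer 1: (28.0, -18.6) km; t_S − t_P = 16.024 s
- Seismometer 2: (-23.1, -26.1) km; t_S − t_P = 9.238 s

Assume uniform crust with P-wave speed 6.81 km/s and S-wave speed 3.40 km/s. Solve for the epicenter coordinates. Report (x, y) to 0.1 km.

-67.9 km east, -70.0 km north

Distance from S−P lag: d = Δt · v_P v_S / (v_P − v_S) = Δt · (6.81·3.40)/(6.81−3.40) ≈ 6.7900·Δt.
So d_Seismometer 0 = 93.90, d_Seismometer 1 = 108.80, d_Seismometer 2 = 62.73 km.
Circle about each station: (x + 106.5)² + (y − 15.6)² = 93.90²; (x − 28.0)² + (y + 18.6)² = 108.80²; (x + 23.1)² + (y + 26.1)² = 62.73².
Subtracting the Seismometer 0 equation from the Seismometer 1 and Seismometer 2 equations removes the quadratic terms:
269.0 x − 68.4 y = -13475.88
166.8 x − 83.4 y = -5488.63
Solving the 2×2 system: x ≈ -67.9, y ≈ -70.0 km.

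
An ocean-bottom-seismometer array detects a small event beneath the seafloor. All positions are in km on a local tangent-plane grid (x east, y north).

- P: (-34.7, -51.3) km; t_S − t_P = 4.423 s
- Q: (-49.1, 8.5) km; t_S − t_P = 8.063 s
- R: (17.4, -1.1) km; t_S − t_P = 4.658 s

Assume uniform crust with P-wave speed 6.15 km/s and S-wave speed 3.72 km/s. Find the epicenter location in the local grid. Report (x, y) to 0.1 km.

x ≈ 6.2 km, y ≈ -43.5 km

Distance from S−P lag: d = Δt · v_P v_S / (v_P − v_S) = Δt · (6.15·3.72)/(6.15−3.72) ≈ 9.4148·Δt.
So d_P = 41.64, d_Q = 75.91, d_R = 43.85 km.
Circle about each station: (x + 34.7)² + (y + 51.3)² = 41.64²; (x + 49.1)² + (y − 8.5)² = 75.91²; (x − 17.4)² + (y + 1.1)² = 43.85².
Subtracting the P equation from the Q and R equations removes the quadratic terms:
-28.8 x + 119.6 y = -5381.16
104.2 x + 100.4 y = -3720.74
Solving the 2×2 system: x ≈ 6.2, y ≈ -43.5 km.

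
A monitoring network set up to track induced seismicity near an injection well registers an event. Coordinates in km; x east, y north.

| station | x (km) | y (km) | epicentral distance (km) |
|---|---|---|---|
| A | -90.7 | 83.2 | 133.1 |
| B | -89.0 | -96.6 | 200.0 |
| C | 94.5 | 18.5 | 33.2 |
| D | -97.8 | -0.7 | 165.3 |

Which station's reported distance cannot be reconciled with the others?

Solve using three stations at a time. Using B, C, D (subtract circle equations pairwise → linear system) gives (x, y) ≈ (64.2, 31.9).
Distances from that point to each station vs reported:
  A: calculated 163.2 vs reported 133.1 → residual 30.1 km
  B: calculated 200.0 vs reported 200.0 → residual 0.0 km
  C: calculated 33.1 vs reported 33.2 → residual 0.1 km
  D: calculated 165.3 vs reported 165.3 → residual 0.0 km
B, C, D are mutually consistent (residuals ≈ 0); A is off by 30.1 km.

A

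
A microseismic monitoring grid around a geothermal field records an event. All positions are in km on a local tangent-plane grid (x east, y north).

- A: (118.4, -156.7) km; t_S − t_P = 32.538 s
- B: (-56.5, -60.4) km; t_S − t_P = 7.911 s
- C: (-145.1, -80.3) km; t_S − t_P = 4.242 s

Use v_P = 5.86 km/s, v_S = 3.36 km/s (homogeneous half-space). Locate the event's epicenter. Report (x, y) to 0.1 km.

Distance from S−P lag: d = Δt · v_P v_S / (v_P − v_S) = Δt · (5.86·3.36)/(5.86−3.36) ≈ 7.8758·Δt.
So d_A = 256.26, d_B = 62.31, d_C = 33.41 km.
Circle about each station: (x − 118.4)² + (y + 156.7)² = 256.26²; (x + 56.5)² + (y + 60.4)² = 62.31²; (x + 145.1)² + (y + 80.3)² = 33.41².
Subtracting pairs of circle equations eliminates x²+y² and gives linear equations (the radical axes):
-349.8 x + 192.6 y = 30053.61
-527.0 x + 152.8 y = 53481.61
Solving the 2×2 system: x ≈ -118.8, y ≈ -59.7 km.
Check against A (with the unrounded x, y): √((x − 118.4)²+(y + 156.7)²) = 256.26 ≈ 256.26 km. ✓

x ≈ -118.8 km, y ≈ -59.7 km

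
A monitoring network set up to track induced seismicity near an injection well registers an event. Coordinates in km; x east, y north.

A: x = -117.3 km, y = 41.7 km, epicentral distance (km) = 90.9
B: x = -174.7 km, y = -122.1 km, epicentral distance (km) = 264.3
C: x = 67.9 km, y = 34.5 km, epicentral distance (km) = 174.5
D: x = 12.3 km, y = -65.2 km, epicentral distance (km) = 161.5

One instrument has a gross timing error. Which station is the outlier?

D

Solve using three stations at a time. Using A, B, C (subtract circle equations pairwise → linear system) gives (x, y) ≈ (-81.2, 125.1).
Distances from that point to each station vs reported:
  A: calculated 90.9 vs reported 90.9 → residual 0.0 km
  B: calculated 264.3 vs reported 264.3 → residual 0.0 km
  C: calculated 174.5 vs reported 174.5 → residual 0.0 km
  D: calculated 212.0 vs reported 161.5 → residual 50.5 km
A, B, C are mutually consistent (residuals ≈ 0); D is off by 50.5 km.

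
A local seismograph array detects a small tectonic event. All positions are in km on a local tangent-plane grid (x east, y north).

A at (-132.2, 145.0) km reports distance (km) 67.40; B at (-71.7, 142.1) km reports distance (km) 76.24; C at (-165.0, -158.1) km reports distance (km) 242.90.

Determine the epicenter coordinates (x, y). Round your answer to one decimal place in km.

Circle about each station: (x + 132.2)² + (y − 145.0)² = 67.40²; (x + 71.7)² + (y − 142.1)² = 76.24²; (x + 165.0)² + (y + 158.1)² = 242.90².
Subtracting the A equation from the B and C equations removes the quadratic terms:
121.0 x − 5.8 y = -14438.32
-65.6 x − 606.2 y = -40738.88
Solving the 2×2 system: x ≈ -115.5, y ≈ 79.7 km.
Check against A (with the unrounded x, y): √((x + 132.2)²+(y − 145.0)²) = 67.40 ≈ 67.40 km. ✓

-115.5 km east, 79.7 km north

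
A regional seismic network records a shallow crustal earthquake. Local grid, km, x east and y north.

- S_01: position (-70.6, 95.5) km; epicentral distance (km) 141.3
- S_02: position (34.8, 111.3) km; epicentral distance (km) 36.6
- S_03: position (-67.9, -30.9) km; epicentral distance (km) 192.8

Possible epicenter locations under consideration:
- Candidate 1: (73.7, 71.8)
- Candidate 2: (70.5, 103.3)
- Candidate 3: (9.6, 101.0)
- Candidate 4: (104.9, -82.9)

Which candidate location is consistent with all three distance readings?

Candidate 2

For each candidate, compare |candidate − station| to the reported distance:
Candidate 1: residuals S_01 4.9, S_02 18.8, S_03 17.9 → max 18.8 km
Candidate 2: residuals S_01 0.0, S_02 0.0, S_03 0.0 → max 0.0 km
Candidate 3: residuals S_01 60.9, S_02 9.4, S_03 39.8 → max 60.9 km
Candidate 4: residuals S_01 109.0, S_02 169.9, S_03 12.3 → max 169.9 km
Only Candidate 2 has all residuals ≈ 0.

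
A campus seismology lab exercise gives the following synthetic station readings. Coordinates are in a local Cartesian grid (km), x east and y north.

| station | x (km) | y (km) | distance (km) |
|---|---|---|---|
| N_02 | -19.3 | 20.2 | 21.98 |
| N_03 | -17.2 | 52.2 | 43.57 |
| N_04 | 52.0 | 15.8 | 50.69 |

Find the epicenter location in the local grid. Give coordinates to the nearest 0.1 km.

x ≈ 1.4 km, y ≈ 12.8 km

Circle about each station: (x + 19.3)² + (y − 20.2)² = 21.98²; (x + 17.2)² + (y − 52.2)² = 43.57²; (x − 52.0)² + (y − 15.8)² = 50.69².
Subtracting pairs of circle equations eliminates x²+y² and gives linear equations (the radical axes):
4.2 x + 64.0 y = 824.93
142.6 x − 8.8 y = 86.75
Solving the 2×2 system: x ≈ 1.4, y ≈ 12.8 km.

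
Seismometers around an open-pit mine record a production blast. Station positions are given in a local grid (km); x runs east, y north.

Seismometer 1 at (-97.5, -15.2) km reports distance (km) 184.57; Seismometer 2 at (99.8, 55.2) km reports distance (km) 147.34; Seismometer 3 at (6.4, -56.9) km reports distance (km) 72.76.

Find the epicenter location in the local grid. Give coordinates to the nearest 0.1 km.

Circle about each station: (x + 97.5)² + (y + 15.2)² = 184.57²; (x − 99.8)² + (y − 55.2)² = 147.34²; (x − 6.4)² + (y + 56.9)² = 72.76².
Subtracting the Seismometer 1 equation from the Seismometer 2 and Seismometer 3 equations removes the quadratic terms:
394.6 x + 140.8 y = 15626.80
207.8 x − 83.4 y = 22313.35
Solving the 2×2 system: x ≈ 71.5, y ≈ -89.4 km.
Check against Seismometer 1 (with the unrounded x, y): √((x + 97.5)²+(y + 15.2)²) = 184.57 ≈ 184.57 km. ✓

x ≈ 71.5 km, y ≈ -89.4 km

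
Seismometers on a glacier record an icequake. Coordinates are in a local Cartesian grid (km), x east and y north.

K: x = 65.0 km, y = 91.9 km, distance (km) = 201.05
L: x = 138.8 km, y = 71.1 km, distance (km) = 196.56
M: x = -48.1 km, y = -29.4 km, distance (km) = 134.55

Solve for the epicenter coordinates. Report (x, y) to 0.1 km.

60.3 km east, -109.1 km north

Circle about each station: (x − 65.0)² + (y − 91.9)² = 201.05²; (x − 138.8)² + (y − 71.1)² = 196.56²; (x + 48.1)² + (y + 29.4)² = 134.55².
Subtracting the K equation from the L and M equations removes the quadratic terms:
147.6 x − 41.6 y = 13435.31
-226.2 x − 242.6 y = 12824.76
Solving the 2×2 system: x ≈ 60.3, y ≈ -109.1 km.
Check against K (with the unrounded x, y): √((x − 65.0)²+(y − 91.9)²) = 201.03 ≈ 201.05 km. ✓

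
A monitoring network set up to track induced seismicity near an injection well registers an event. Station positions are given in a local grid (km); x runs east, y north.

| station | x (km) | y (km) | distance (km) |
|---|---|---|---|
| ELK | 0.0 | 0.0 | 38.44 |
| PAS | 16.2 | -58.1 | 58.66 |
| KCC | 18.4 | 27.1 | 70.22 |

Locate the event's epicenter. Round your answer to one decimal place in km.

-30.8 km east, -23.0 km north

Circle about each station: x² + y² = 38.44²; (x − 16.2)² + (y + 58.1)² = 58.66²; (x − 18.4)² + (y − 27.1)² = 70.22².
Subtracting the ELK equation from the PAS and KCC equations removes the quadratic terms:
32.4 x − 116.2 y = 1674.69
36.8 x + 54.2 y = -2380.24
Solving the 2×2 system: x ≈ -30.8, y ≈ -23.0 km.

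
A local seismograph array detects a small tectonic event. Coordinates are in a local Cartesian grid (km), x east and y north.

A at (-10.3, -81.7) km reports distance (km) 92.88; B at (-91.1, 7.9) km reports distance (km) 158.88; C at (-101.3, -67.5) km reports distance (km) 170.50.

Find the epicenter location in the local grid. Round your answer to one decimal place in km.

x ≈ 64.1 km, y ≈ -26.1 km

Circle about each station: (x + 10.3)² + (y + 81.7)² = 92.88²; (x + 91.1)² + (y − 7.9)² = 158.88²; (x + 101.3)² + (y + 67.5)² = 170.50².
Subtracting the A equation from the B and C equations removes the quadratic terms:
-161.6 x + 179.2 y = -15035.52
-182.0 x + 28.4 y = -12406.60
Solving the 2×2 system: x ≈ 64.1, y ≈ -26.1 km.
Check against A (with the unrounded x, y): √((x + 10.3)²+(y + 81.7)²) = 92.87 ≈ 92.88 km. ✓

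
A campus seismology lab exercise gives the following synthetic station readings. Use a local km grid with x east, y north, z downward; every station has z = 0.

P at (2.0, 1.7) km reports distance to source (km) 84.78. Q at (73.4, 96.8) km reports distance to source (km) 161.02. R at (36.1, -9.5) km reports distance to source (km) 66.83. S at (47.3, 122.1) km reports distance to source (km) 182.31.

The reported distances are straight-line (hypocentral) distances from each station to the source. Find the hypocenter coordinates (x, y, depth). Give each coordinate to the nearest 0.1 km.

x ≈ 42.8 km, y ≈ -53.1 km, depth ≈ 50.2 km

Each station gives a sphere (x−x_i)² + (y−y_i)² + z² = d_i² (stations at z=0).
Subtracting the P sphere from Q and R: z² cancels, leaving linear equations in x and y:
142.8 x + 190.2 y = -3988.88
68.2 x − 22.4 y = 4107.97
Solving: x ≈ 42.793, y ≈ -53.101 km (keep extra digits for the depth step; rounded: 42.8, -53.1).
Then from the P sphere: z² = 84.78² − (x − 2.0)² − (y − 1.7)² with x = 42.793, y = -53.101, so z ≈ 50.204 ≈ 50.2 km.
Check against S (with the unrounded solution): distance 182.31 ≈ 182.31 km. ✓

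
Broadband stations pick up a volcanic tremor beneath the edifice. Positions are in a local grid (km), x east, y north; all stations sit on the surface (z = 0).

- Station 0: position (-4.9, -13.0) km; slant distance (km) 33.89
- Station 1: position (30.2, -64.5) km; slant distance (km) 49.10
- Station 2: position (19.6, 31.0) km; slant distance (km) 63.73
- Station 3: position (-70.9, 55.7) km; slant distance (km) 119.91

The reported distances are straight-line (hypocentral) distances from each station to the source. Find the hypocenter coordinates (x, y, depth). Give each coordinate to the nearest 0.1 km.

x ≈ 12.2 km, y ≈ -26.8 km, depth ≈ 25.8 km

Each station gives a sphere (x−x_i)² + (y−y_i)² + z² = d_i² (stations at z=0).
Subtracting the Station 0 sphere from Station 1 and Station 2: z² cancels, leaving linear equations in x and y:
70.2 x − 103.0 y = 3617.00
49.0 x + 88.0 y = -1760.83
Solving: x ≈ 12.199, y ≈ -26.802 km (keep extra digits for the depth step; rounded: 12.2, -26.8).
Then from the Station 0 sphere: z² = 33.89² − (x + 4.9)² − (y + 13.0)² with x = 12.199, y = -26.802, so z ≈ 25.800 ≈ 25.8 km.
Check against Station 3 (with the unrounded solution): distance 119.91 ≈ 119.91 km. ✓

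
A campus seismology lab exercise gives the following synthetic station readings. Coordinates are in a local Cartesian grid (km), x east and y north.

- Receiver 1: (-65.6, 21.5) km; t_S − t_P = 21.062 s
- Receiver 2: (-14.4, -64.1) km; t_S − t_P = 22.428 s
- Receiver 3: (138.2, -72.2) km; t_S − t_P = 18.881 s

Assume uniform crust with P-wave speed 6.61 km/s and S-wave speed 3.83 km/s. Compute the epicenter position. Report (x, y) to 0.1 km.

110.5 km east, 97.5 km north

Distance from S−P lag: d = Δt · v_P v_S / (v_P − v_S) = Δt · (6.61·3.83)/(6.61−3.83) ≈ 9.1066·Δt.
So d_Receiver 1 = 191.80, d_Receiver 2 = 204.24, d_Receiver 3 = 171.94 km.
Circle about each station: (x + 65.6)² + (y − 21.5)² = 191.80²; (x + 14.4)² + (y + 64.1)² = 204.24²; (x − 138.2)² + (y + 72.2)² = 171.94².
Subtracting pairs of circle equations eliminates x²+y² and gives linear equations (the radical axes):
102.4 x − 171.2 y = -5376.18
407.6 x − 187.4 y = 26770.35
Solving the 2×2 system: x ≈ 110.5, y ≈ 97.5 km.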